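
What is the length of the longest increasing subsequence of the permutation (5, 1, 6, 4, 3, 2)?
2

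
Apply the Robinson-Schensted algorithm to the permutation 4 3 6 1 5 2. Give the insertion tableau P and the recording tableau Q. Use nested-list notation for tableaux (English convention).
P = [[1, 2], [3, 5], [4, 6]], Q = [[1, 3], [2, 5], [4, 6]]

Insert each entry of the permutation into P by Schensted row insertion, recording in Q the position of each new cell.

Insert 4: appended to row 1. P = [[4]], Q = [[1]].
Insert 3: 3 bumps 4 from row 1; 4 starts row 2. P = [[3], [4]], Q = [[1], [2]].
Insert 6: appended to row 1. P = [[3, 6], [4]], Q = [[1, 3], [2]].
Insert 1: 1 bumps 3 from row 1; 3 bumps 4 from row 2; 4 starts row 3. P = [[1, 6], [3], [4]], Q = [[1, 3], [2], [4]].
Insert 5: 5 bumps 6 from row 1; 6 appends to row 2. P = [[1, 5], [3, 6], [4]], Q = [[1, 3], [2, 5], [4]].
Insert 2: 2 bumps 5 from row 1; 5 bumps 6 from row 2; 6 appends to row 3. P = [[1, 2], [3, 5], [4, 6]], Q = [[1, 3], [2, 5], [4, 6]].

So P = [[1, 2], [3, 5], [4, 6]], Q = [[1, 3], [2, 5], [4, 6]].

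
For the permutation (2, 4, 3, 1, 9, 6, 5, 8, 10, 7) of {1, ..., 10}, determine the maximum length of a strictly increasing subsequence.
5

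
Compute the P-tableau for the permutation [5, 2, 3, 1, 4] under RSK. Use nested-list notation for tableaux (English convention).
P = [[1, 3, 4], [2], [5]]

Insert 5: appended to row 1. P = [[5]].
Insert 2: 2 bumps 5 from row 1; 5 starts row 2. P = [[2], [5]].
Insert 3: appended to row 1. P = [[2, 3], [5]].
Insert 1: 1 bumps 2 from row 1; 2 bumps 5 from row 2; 5 starts row 3. P = [[1, 3], [2], [5]].
Insert 4: appended to row 1. P = [[1, 3, 4], [2], [5]].

So P = [[1, 3, 4], [2], [5]].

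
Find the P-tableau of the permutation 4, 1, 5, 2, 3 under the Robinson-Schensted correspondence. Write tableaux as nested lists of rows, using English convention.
P = [[1, 2, 3], [4, 5]]

Insert 4: appended to row 1. P = [[4]].
Insert 1: 1 bumps 4 from row 1; 4 starts row 2. P = [[1], [4]].
Insert 5: appended to row 1. P = [[1, 5], [4]].
Insert 2: 2 bumps 5 from row 1; 5 appends to row 2. P = [[1, 2], [4, 5]].
Insert 3: appended to row 1. P = [[1, 2, 3], [4, 5]].

So P = [[1, 2, 3], [4, 5]].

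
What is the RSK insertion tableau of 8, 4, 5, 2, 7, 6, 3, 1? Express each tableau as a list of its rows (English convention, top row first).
P = [[1, 3, 6], [2, 5], [4], [7], [8]]

Insert 8: appended to row 1. P = [[8]].
Insert 4: 4 bumps 8 from row 1; 8 starts row 2. P = [[4], [8]].
Insert 5: appended to row 1. P = [[4, 5], [8]].
Insert 2: 2 bumps 4 from row 1; 4 bumps 8 from row 2; 8 starts row 3. P = [[2, 5], [4], [8]].
Insert 7: appended to row 1. P = [[2, 5, 7], [4], [8]].
Insert 6: 6 bumps 7 from row 1; 7 appends to row 2. P = [[2, 5, 6], [4, 7], [8]].
Insert 3: 3 bumps 5 from row 1; 5 bumps 7 from row 2; 7 bumps 8 from row 3; 8 starts row 4. P = [[2, 3, 6], [4, 5], [7], [8]].
Insert 1: 1 bumps 2 from row 1; 2 bumps 4 from row 2; 4 bumps 7 from row 3; 7 bumps 8 from row 4; 8 starts row 5. P = [[1, 3, 6], [2, 5], [4], [7], [8]].

So P = [[1, 3, 6], [2, 5], [4], [7], [8]].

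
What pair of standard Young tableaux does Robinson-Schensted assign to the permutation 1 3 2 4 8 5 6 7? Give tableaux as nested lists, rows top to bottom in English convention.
P = [[1, 2, 4, 5, 6, 7], [3, 8]], Q = [[1, 2, 4, 5, 7, 8], [3, 6]]

Insert each entry of the permutation into P by Schensted row insertion, recording in Q the position of each new cell.

Insert 1: appended to row 1. P = [[1]].
Insert 3: appended to row 1. P = [[1, 3]].
Insert 2: 2 bumps 3 from row 1; 3 starts row 2. P = [[1, 2], [3]].
Insert 4: appended to row 1. P = [[1, 2, 4], [3]].
Insert 8: appended to row 1. P = [[1, 2, 4, 8], [3]].
Insert 5: 5 bumps 8 from row 1; 8 appends to row 2. P = [[1, 2, 4, 5], [3, 8]].
Insert 6: appended to row 1. P = [[1, 2, 4, 5, 6], [3, 8]].
Insert 7: appended to row 1. P = [[1, 2, 4, 5, 6, 7], [3, 8]].

So P = [[1, 2, 4, 5, 6, 7], [3, 8]], Q = [[1, 2, 4, 5, 7, 8], [3, 6]].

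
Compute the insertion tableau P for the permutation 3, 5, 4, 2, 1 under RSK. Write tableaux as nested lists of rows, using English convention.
Insert 3: appended to row 1. P = [[3]].
Insert 5: appended to row 1. P = [[3, 5]].
Insert 4: 4 bumps 5 from row 1; 5 starts row 2. P = [[3, 4], [5]].
Insert 2: 2 bumps 3 from row 1; 3 bumps 5 from row 2; 5 starts row 3. P = [[2, 4], [3], [5]].
Insert 1: 1 bumps 2 from row 1; 2 bumps 3 from row 2; 3 bumps 5 from row 3; 5 starts row 4. P = [[1, 4], [2], [3], [5]].

So P = [[1, 4], [2], [3], [5]].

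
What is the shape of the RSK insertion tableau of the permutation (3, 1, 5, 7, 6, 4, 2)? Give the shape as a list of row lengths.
[3, 2, 1, 1]

Row-insert each entry into an empty tableau.

After inserting 3: P = [[3]].
After inserting 1: P = [[1], [3]].
After inserting 5: P = [[1, 5], [3]].
After inserting 7: P = [[1, 5, 7], [3]].
After inserting 6: P = [[1, 5, 6], [3, 7]].
After inserting 4: P = [[1, 4, 6], [3, 5], [7]].
After inserting 2: P = [[1, 2, 6], [3, 4], [5], [7]].

The final insertion tableau P = [[1, 2, 6], [3, 4], [5], [7]] has shape [3, 2, 1, 1].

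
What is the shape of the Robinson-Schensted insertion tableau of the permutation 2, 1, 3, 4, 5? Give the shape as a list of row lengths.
Row-insert each entry into an empty tableau.

After inserting 2: P = [[2]].
After inserting 1: P = [[1], [2]].
After inserting 3: P = [[1, 3], [2]].
After inserting 4: P = [[1, 3, 4], [2]].
After inserting 5: P = [[1, 3, 4, 5], [2]].

The final insertion tableau P = [[1, 3, 4, 5], [2]] has shape [4, 1].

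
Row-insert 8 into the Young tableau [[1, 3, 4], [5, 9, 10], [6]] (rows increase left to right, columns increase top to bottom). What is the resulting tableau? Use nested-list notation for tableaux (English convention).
8 is larger than every entry of row 1, so it is appended to row 1. The new tableau is [[1, 3, 4, 8], [5, 9, 10], [6]].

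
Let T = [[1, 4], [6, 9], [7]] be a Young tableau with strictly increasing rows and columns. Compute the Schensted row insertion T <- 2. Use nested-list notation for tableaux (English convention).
In row 1, 2 replaces 4 (the leftmost entry greater than 2); 4 is bumped to row 2. In row 2, 4 replaces 6 (the leftmost entry greater than 4); 6 is bumped to row 3. In row 3, 6 replaces 7 (the leftmost entry greater than 6); 7 is bumped to row 4. 7 starts a new row 4. The new tableau is [[1, 2], [4, 9], [6], [7]].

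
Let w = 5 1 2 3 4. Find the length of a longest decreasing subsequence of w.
2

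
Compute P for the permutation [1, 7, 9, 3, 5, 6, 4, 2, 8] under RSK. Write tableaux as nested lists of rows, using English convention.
P = [[1, 2, 4, 6, 8], [3, 9], [5], [7]]

Insert 1: appended to row 1. P = [[1]].
Insert 7: appended to row 1. P = [[1, 7]].
Insert 9: appended to row 1. P = [[1, 7, 9]].
Insert 3: 3 bumps 7 from row 1; 7 starts row 2. P = [[1, 3, 9], [7]].
Insert 5: 5 bumps 9 from row 1; 9 appends to row 2. P = [[1, 3, 5], [7, 9]].
Insert 6: appended to row 1. P = [[1, 3, 5, 6], [7, 9]].
Insert 4: 4 bumps 5 from row 1; 5 bumps 7 from row 2; 7 starts row 3. P = [[1, 3, 4, 6], [5, 9], [7]].
Insert 2: 2 bumps 3 from row 1; 3 bumps 5 from row 2; 5 bumps 7 from row 3; 7 starts row 4. P = [[1, 2, 4, 6], [3, 9], [5], [7]].
Insert 8: appended to row 1. P = [[1, 2, 4, 6, 8], [3, 9], [5], [7]].

So P = [[1, 2, 4, 6, 8], [3, 9], [5], [7]].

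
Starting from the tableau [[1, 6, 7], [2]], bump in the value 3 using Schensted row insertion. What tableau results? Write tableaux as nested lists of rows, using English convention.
[[1, 3, 7], [2, 6]]

In row 1, 3 replaces 6 (the leftmost entry greater than 3); 6 is bumped to row 2. 6 is appended to row 2. The new tableau is [[1, 3, 7], [2, 6]].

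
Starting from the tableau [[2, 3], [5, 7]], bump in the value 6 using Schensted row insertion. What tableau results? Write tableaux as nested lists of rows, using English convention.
6 is larger than every entry of row 1, so it is appended to row 1. The new tableau is [[2, 3, 6], [5, 7]].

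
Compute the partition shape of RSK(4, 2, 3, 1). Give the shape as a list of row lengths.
Row-insert each entry into an empty tableau.

After inserting 4: P = [[4]].
After inserting 2: P = [[2], [4]].
After inserting 3: P = [[2, 3], [4]].
After inserting 1: P = [[1, 3], [2], [4]].

The final insertion tableau P = [[1, 3], [2], [4]] has shape [2, 1, 1].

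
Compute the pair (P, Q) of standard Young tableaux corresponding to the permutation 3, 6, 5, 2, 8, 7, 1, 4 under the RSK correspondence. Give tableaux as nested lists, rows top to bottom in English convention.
P = [[1, 4, 7], [2, 5], [3, 8], [6]], Q = [[1, 2, 5], [3, 6], [4, 8], [7]]

Insert each entry of the permutation into P by Schensted row insertion, recording in Q the position of each new cell.

Insert 3: appended to row 1. P = [[3]].
Insert 6: appended to row 1. P = [[3, 6]].
Insert 5: 5 bumps 6 from row 1; 6 starts row 2. P = [[3, 5], [6]].
Insert 2: 2 bumps 3 from row 1; 3 bumps 6 from row 2; 6 starts row 3. P = [[2, 5], [3], [6]].
Insert 8: appended to row 1. P = [[2, 5, 8], [3], [6]].
Insert 7: 7 bumps 8 from row 1; 8 appends to row 2. P = [[2, 5, 7], [3, 8], [6]].
Insert 1: 1 bumps 2 from row 1; 2 bumps 3 from row 2; 3 bumps 6 from row 3; 6 starts row 4. P = [[1, 5, 7], [2, 8], [3], [6]].
Insert 4: 4 bumps 5 from row 1; 5 bumps 8 from row 2; 8 appends to row 3. P = [[1, 4, 7], [2, 5], [3, 8], [6]].

So P = [[1, 4, 7], [2, 5], [3, 8], [6]], Q = [[1, 2, 5], [3, 6], [4, 8], [7]].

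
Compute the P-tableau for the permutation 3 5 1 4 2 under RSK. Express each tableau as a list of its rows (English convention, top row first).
After inserting 3: P = [[3]].
After inserting 5: P = [[3, 5]].
After inserting 1: P = [[1, 5], [3]].
After inserting 4: P = [[1, 4], [3, 5]].
After inserting 2: P = [[1, 2], [3, 4], [5]].

So P = [[1, 2], [3, 4], [5]].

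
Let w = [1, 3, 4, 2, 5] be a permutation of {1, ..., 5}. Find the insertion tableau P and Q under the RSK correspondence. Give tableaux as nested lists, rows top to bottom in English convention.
Insert each entry of the permutation into P by Schensted row insertion, recording in Q the position of each new cell.

Insert 1: appended to row 1. P = [[1]].
Insert 3: appended to row 1. P = [[1, 3]].
Insert 4: appended to row 1. P = [[1, 3, 4]].
Insert 2: 2 bumps 3 from row 1; 3 starts row 2. P = [[1, 2, 4], [3]].
Insert 5: appended to row 1. P = [[1, 2, 4, 5], [3]].

So P = [[1, 2, 4, 5], [3]], Q = [[1, 2, 3, 5], [4]].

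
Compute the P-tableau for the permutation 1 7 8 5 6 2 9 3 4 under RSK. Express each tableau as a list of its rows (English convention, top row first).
Insert 1: appended to row 1. P = [[1]].
Insert 7: appended to row 1. P = [[1, 7]].
Insert 8: appended to row 1. P = [[1, 7, 8]].
Insert 5: 5 bumps 7 from row 1; 7 starts row 2. P = [[1, 5, 8], [7]].
Insert 6: 6 bumps 8 from row 1; 8 appends to row 2. P = [[1, 5, 6], [7, 8]].
Insert 2: 2 bumps 5 from row 1; 5 bumps 7 from row 2; 7 starts row 3. P = [[1, 2, 6], [5, 8], [7]].
Insert 9: appended to row 1. P = [[1, 2, 6, 9], [5, 8], [7]].
Insert 3: 3 bumps 6 from row 1; 6 bumps 8 from row 2; 8 appends to row 3. P = [[1, 2, 3, 9], [5, 6], [7, 8]].
Insert 4: 4 bumps 9 from row 1; 9 appends to row 2. P = [[1, 2, 3, 4], [5, 6, 9], [7, 8]].

So P = [[1, 2, 3, 4], [5, 6, 9], [7, 8]].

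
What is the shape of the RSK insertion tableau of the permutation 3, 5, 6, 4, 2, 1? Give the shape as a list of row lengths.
[3, 1, 1, 1]

Row-insert each entry into an empty tableau.

After inserting 3: P = [[3]].
After inserting 5: P = [[3, 5]].
After inserting 6: P = [[3, 5, 6]].
After inserting 4: P = [[3, 4, 6], [5]].
After inserting 2: P = [[2, 4, 6], [3], [5]].
After inserting 1: P = [[1, 4, 6], [2], [3], [5]].

The final insertion tableau P = [[1, 4, 6], [2], [3], [5]] has shape [3, 1, 1, 1].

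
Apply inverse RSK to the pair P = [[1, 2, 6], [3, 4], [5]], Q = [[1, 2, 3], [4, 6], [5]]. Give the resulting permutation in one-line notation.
Reverse the RSK construction: for i from n down to 1, find the cell of Q containing i, remove the entry at that cell from P, and reverse-bump it up through P; the value ejected from row 1 is w(i).

Step i=6: Q has 6 at row 2, column 2; remove 4 from row 2 of P and reverse-bump: 4 enters row 1 and ejects 2. So w(6) = 2. P is now [[1, 4, 6], [3], [5]].
Step i=5: Q has 5 at row 3, column 1; remove 5 from row 3 of P and reverse-bump: 5 enters row 2 and ejects 3; 3 enters row 1 and ejects 1. So w(5) = 1. P is now [[3, 4, 6], [5]].
Step i=4: Q has 4 at row 2, column 1; remove 5 from row 2 of P and reverse-bump: 5 enters row 1 and ejects 4. So w(4) = 4. P is now [[3, 5, 6]].
Step i=3: Q has 3 at row 1, column 3; remove that cell from P, ejecting 6. So w(3) = 6. P is now [[3, 5]].
Step i=2: Q has 2 at row 1, column 2; remove that cell from P, ejecting 5. So w(2) = 5. P is now [[3]].
Step i=1: Q has 1 at row 1, column 1; remove that cell from P, ejecting 3. So w(1) = 3. P is now [].

So w = 3 5 6 4 1 2.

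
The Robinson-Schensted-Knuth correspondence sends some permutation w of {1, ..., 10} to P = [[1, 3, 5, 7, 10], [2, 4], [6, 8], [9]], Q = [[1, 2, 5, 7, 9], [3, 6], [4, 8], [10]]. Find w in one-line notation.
Reverse the RSK construction: for i from n down to 1, find the cell of Q containing i, remove the entry at that cell from P, and reverse-bump it up through P; the value ejected from row 1 is w(i).

Step i=10: Q has 10 at row 4, column 1; remove 9 from row 4 of P and reverse-bump: 9 enters row 3 and ejects 8; 8 enters row 2 and ejects 4; 4 enters row 1 and ejects 3. So w(10) = 3. P is now [[1, 4, 5, 7, 10], [2, 8], [6, 9]].
Step i=9: Q has 9 at row 1, column 5; remove that cell from P, ejecting 10. So w(9) = 10. P is now [[1, 4, 5, 7], [2, 8], [6, 9]].
Step i=8: Q has 8 at row 3, column 2; remove 9 from row 3 of P and reverse-bump: 9 enters row 2 and ejects 8; 8 enters row 1 and ejects 7. So w(8) = 7. P is now [[1, 4, 5, 8], [2, 9], [6]].
Step i=7: Q has 7 at row 1, column 4; remove that cell from P, ejecting 8. So w(7) = 8. P is now [[1, 4, 5], [2, 9], [6]].
Step i=6: Q has 6 at row 2, column 2; remove 9 from row 2 of P and reverse-bump: 9 enters row 1 and ejects 5. So w(6) = 5. P is now [[1, 4, 9], [2], [6]].
Step i=5: Q has 5 at row 1, column 3; remove that cell from P, ejecting 9. So w(5) = 9. P is now [[1, 4], [2], [6]].
Step i=4: Q has 4 at row 3, column 1; remove 6 from row 3 of P and reverse-bump: 6 enters row 2 and ejects 2; 2 enters row 1 and ejects 1. So w(4) = 1. P is now [[2, 4], [6]].
Step i=3: Q has 3 at row 2, column 1; remove 6 from row 2 of P and reverse-bump: 6 enters row 1 and ejects 4. So w(3) = 4. P is now [[2, 6]].
Step i=2: Q has 2 at row 1, column 2; remove that cell from P, ejecting 6. So w(2) = 6. P is now [[2]].
Step i=1: Q has 1 at row 1, column 1; remove that cell from P, ejecting 2. So w(1) = 2. P is now [].

So w = 2 6 4 1 9 5 8 7 10 3.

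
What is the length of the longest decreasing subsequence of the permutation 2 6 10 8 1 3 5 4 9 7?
4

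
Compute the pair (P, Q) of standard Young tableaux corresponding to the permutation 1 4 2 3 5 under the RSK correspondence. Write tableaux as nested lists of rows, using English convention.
Insert each entry of the permutation into P by Schensted row insertion, recording in Q the position of each new cell.

Insert 1: appended to row 1. P = [[1]].
Insert 4: appended to row 1. P = [[1, 4]].
Insert 2: 2 bumps 4 from row 1; 4 starts row 2. P = [[1, 2], [4]].
Insert 3: appended to row 1. P = [[1, 2, 3], [4]].
Insert 5: appended to row 1. P = [[1, 2, 3, 5], [4]].

So P = [[1, 2, 3, 5], [4]], Q = [[1, 2, 4, 5], [3]].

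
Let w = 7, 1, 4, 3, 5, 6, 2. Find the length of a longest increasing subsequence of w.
4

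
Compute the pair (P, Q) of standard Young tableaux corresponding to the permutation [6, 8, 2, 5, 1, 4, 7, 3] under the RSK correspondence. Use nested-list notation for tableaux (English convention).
P = [[1, 3, 7], [2, 4], [5, 8], [6]], Q = [[1, 2, 7], [3, 4], [5, 6], [8]]

Insert each entry of the permutation into P by Schensted row insertion, recording in Q the position of each new cell.

Insert 6: appended to row 1. P = [[6]], Q = [[1]].
Insert 8: appended to row 1. P = [[6, 8]], Q = [[1, 2]].
Insert 2: 2 bumps 6 from row 1; 6 starts row 2. P = [[2, 8], [6]], Q = [[1, 2], [3]].
Insert 5: 5 bumps 8 from row 1; 8 appends to row 2. P = [[2, 5], [6, 8]], Q = [[1, 2], [3, 4]].
Insert 1: 1 bumps 2 from row 1; 2 bumps 6 from row 2; 6 starts row 3. P = [[1, 5], [2, 8], [6]], Q = [[1, 2], [3, 4], [5]].
Insert 4: 4 bumps 5 from row 1; 5 bumps 8 from row 2; 8 appends to row 3. P = [[1, 4], [2, 5], [6, 8]], Q = [[1, 2], [3, 4], [5, 6]].
Insert 7: appended to row 1. P = [[1, 4, 7], [2, 5], [6, 8]], Q = [[1, 2, 7], [3, 4], [5, 6]].
Insert 3: 3 bumps 4 from row 1; 4 bumps 5 from row 2; 5 bumps 6 from row 3; 6 starts row 4. P = [[1, 3, 7], [2, 4], [5, 8], [6]], Q = [[1, 2, 7], [3, 4], [5, 6], [8]].

So P = [[1, 3, 7], [2, 4], [5, 8], [6]], Q = [[1, 2, 7], [3, 4], [5, 6], [8]].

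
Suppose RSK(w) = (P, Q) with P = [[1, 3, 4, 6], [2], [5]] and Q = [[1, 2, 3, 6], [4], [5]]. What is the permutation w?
Reverse the RSK construction: for i from n down to 1, find the cell of Q containing i, remove the entry at that cell from P, and reverse-bump it up through P; the value ejected from row 1 is w(i).

Step i=6: Q has 6 at row 1, column 4; remove that cell from P, ejecting 6. So w(6) = 6. P is now [[1, 3, 4], [2], [5]].
Step i=5: Q has 5 at row 3, column 1; remove 5 from row 3 of P and reverse-bump: 5 enters row 2 and ejects 2; 2 enters row 1 and ejects 1. So w(5) = 1. P is now [[2, 3, 4], [5]].
Step i=4: Q has 4 at row 2, column 1; remove 5 from row 2 of P and reverse-bump: 5 enters row 1 and ejects 4. So w(4) = 4. P is now [[2, 3, 5]].
Step i=3: Q has 3 at row 1, column 3; remove that cell from P, ejecting 5. So w(3) = 5. P is now [[2, 3]].
Step i=2: Q has 2 at row 1, column 2; remove that cell from P, ejecting 3. So w(2) = 3. P is now [[2]].
Step i=1: Q has 1 at row 1, column 1; remove that cell from P, ejecting 2. So w(1) = 2. P is now [].

So w = 2 3 5 4 1 6.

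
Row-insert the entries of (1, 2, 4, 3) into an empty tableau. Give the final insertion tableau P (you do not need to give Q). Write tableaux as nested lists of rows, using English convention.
Insert 1: appended to row 1. P = [[1]].
Insert 2: appended to row 1. P = [[1, 2]].
Insert 4: appended to row 1. P = [[1, 2, 4]].
Insert 3: 3 bumps 4 from row 1; 4 starts row 2. P = [[1, 2, 3], [4]].

So P = [[1, 2, 3], [4]].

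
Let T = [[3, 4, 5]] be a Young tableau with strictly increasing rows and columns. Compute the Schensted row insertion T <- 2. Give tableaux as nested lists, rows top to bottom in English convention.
In row 1, 2 replaces 3 (the leftmost entry greater than 2); 3 is bumped to row 2. 3 starts a new row 2. The new tableau is [[2, 4, 5], [3]].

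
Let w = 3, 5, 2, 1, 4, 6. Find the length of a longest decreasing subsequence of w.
3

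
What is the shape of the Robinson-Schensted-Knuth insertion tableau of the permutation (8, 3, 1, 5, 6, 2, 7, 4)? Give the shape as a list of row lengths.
[4, 3, 1]

Row-insert each entry into an empty tableau.

After inserting 8: P = [[8]].
After inserting 3: P = [[3], [8]].
After inserting 1: P = [[1], [3], [8]].
After inserting 5: P = [[1, 5], [3], [8]].
After inserting 6: P = [[1, 5, 6], [3], [8]].
After inserting 2: P = [[1, 2, 6], [3, 5], [8]].
After inserting 7: P = [[1, 2, 6, 7], [3, 5], [8]].
After inserting 4: P = [[1, 2, 4, 7], [3, 5, 6], [8]].

The final insertion tableau P = [[1, 2, 4, 7], [3, 5, 6], [8]] has shape [4, 3, 1].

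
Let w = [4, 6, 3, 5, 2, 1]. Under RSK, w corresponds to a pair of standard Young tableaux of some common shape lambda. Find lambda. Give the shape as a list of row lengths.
Row-insert each entry into an empty tableau.

After inserting 4: P = [[4]].
After inserting 6: P = [[4, 6]].
After inserting 3: P = [[3, 6], [4]].
After inserting 5: P = [[3, 5], [4, 6]].
After inserting 2: P = [[2, 5], [3, 6], [4]].
After inserting 1: P = [[1, 5], [2, 6], [3], [4]].

The final insertion tableau P = [[1, 5], [2, 6], [3], [4]] has shape [2, 2, 1, 1].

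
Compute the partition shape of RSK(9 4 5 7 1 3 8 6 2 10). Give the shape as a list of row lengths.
[5, 3, 1, 1]

RSK row insertion gives P = [[1, 2, 6, 8, 10], [3, 5, 7], [4], [9]], which has shape [5, 3, 1, 1].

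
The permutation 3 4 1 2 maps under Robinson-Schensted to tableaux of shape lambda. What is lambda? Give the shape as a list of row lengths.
[2, 2]

RSK row insertion gives P = [[1, 2], [3, 4]], which has shape [2, 2].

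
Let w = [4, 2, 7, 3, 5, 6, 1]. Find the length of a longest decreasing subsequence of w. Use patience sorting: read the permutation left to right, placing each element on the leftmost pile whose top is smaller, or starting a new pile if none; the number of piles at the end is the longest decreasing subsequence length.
4: new pile. tops = [4]
2: new pile. tops = [4, 2]
7: onto pile 1 (replacing 4). tops = [7, 2]
3: onto pile 2 (replacing 2). tops = [7, 3]
5: onto pile 2 (replacing 3). tops = [7, 5]
6: onto pile 2 (replacing 5). tops = [7, 6]
1: new pile. tops = [7, 6, 1]

3 piles, so the longest decreasing subsequence has length 3.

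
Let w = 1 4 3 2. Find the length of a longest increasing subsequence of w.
2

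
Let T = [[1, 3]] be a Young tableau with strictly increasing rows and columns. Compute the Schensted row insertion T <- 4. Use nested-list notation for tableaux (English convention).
[[1, 3, 4]]

4 is larger than every entry of row 1, so it is appended to row 1. The new tableau is [[1, 3, 4]].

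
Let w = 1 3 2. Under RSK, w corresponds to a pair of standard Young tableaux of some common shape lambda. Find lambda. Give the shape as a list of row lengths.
RSK row insertion gives P = [[1, 2], [3]], which has shape [2, 1].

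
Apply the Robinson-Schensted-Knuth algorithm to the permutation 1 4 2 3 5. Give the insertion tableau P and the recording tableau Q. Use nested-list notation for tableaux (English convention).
P = [[1, 2, 3, 5], [4]], Q = [[1, 2, 4, 5], [3]]

Insert each entry of the permutation into P by Schensted row insertion, recording in Q the position of each new cell.

Insert 1: appended to row 1. P = [[1]], Q = [[1]].
Insert 4: appended to row 1. P = [[1, 4]], Q = [[1, 2]].
Insert 2: 2 bumps 4 from row 1; 4 starts row 2. P = [[1, 2], [4]], Q = [[1, 2], [3]].
Insert 3: appended to row 1. P = [[1, 2, 3], [4]], Q = [[1, 2, 4], [3]].
Insert 5: appended to row 1. P = [[1, 2, 3, 5], [4]], Q = [[1, 2, 4, 5], [3]].

So P = [[1, 2, 3, 5], [4]], Q = [[1, 2, 4, 5], [3]].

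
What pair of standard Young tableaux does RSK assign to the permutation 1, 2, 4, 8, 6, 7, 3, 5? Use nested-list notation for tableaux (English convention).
Insert each entry of the permutation into P by Schensted row insertion, recording in Q the position of each new cell.

Insert 1: appended to row 1. P = [[1]].
Insert 2: appended to row 1. P = [[1, 2]].
Insert 4: appended to row 1. P = [[1, 2, 4]].
Insert 8: appended to row 1. P = [[1, 2, 4, 8]].
Insert 6: 6 bumps 8 from row 1; 8 starts row 2. P = [[1, 2, 4, 6], [8]].
Insert 7: appended to row 1. P = [[1, 2, 4, 6, 7], [8]].
Insert 3: 3 bumps 4 from row 1; 4 bumps 8 from row 2; 8 starts row 3. P = [[1, 2, 3, 6, 7], [4], [8]].
Insert 5: 5 bumps 6 from row 1; 6 appends to row 2. P = [[1, 2, 3, 5, 7], [4, 6], [8]].

So P = [[1, 2, 3, 5, 7], [4, 6], [8]], Q = [[1, 2, 3, 4, 6], [5, 8], [7]].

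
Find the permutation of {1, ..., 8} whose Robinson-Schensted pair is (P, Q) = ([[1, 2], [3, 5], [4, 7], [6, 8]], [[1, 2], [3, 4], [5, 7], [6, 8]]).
Reverse the RSK construction: for i from n down to 1, find the cell of Q containing i, remove the entry at that cell from P, and reverse-bump it up through P; the value ejected from row 1 is w(i).

Step i=8: Q has 8 at row 4, column 2; remove 8 from row 4 of P and reverse-bump: 8 enters row 3 and ejects 7; 7 enters row 2 and ejects 5; 5 enters row 1 and ejects 2. So w(8) = 2. P is now [[1, 5], [3, 7], [4, 8], [6]].
Step i=7: Q has 7 at row 3, column 2; remove 8 from row 3 of P and reverse-bump: 8 enters row 2 and ejects 7; 7 enters row 1 and ejects 5. So w(7) = 5. P is now [[1, 7], [3, 8], [4], [6]].
Step i=6: Q has 6 at row 4, column 1; remove 6 from row 4 of P and reverse-bump: 6 enters row 3 and ejects 4; 4 enters row 2 and ejects 3; 3 enters row 1 and ejects 1. So w(6) = 1. P is now [[3, 7], [4, 8], [6]].
Step i=5: Q has 5 at row 3, column 1; remove 6 from row 3 of P and reverse-bump: 6 enters row 2 and ejects 4; 4 enters row 1 and ejects 3. So w(5) = 3. P is now [[4, 7], [6, 8]].
Step i=4: Q has 4 at row 2, column 2; remove 8 from row 2 of P and reverse-bump: 8 enters row 1 and ejects 7. So w(4) = 7. P is now [[4, 8], [6]].
Step i=3: Q has 3 at row 2, column 1; remove 6 from row 2 of P and reverse-bump: 6 enters row 1 and ejects 4. So w(3) = 4. P is now [[6, 8]].
Step i=2: Q has 2 at row 1, column 2; remove that cell from P, ejecting 8. So w(2) = 8. P is now [[6]].
Step i=1: Q has 1 at row 1, column 1; remove that cell from P, ejecting 6. So w(1) = 6. P is now [].

So w = 6 8 4 7 3 1 5 2.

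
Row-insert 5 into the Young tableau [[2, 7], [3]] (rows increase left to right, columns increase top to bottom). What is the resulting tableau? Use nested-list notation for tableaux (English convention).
In row 1, 5 replaces 7 (the leftmost entry greater than 5); 7 is bumped to row 2. 7 is appended to row 2. The new tableau is [[2, 5], [3, 7]].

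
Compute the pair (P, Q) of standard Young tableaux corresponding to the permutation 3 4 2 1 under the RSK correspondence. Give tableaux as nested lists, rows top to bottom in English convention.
Insert each entry of the permutation into P by Schensted row insertion, recording in Q the position of each new cell.

Insert 3: appended to row 1. P = [[3]].
Insert 4: appended to row 1. P = [[3, 4]].
Insert 2: 2 bumps 3 from row 1; 3 starts row 2. P = [[2, 4], [3]].
Insert 1: 1 bumps 2 from row 1; 2 bumps 3 from row 2; 3 starts row 3. P = [[1, 4], [2], [3]].

So P = [[1, 4], [2], [3]], Q = [[1, 2], [3], [4]].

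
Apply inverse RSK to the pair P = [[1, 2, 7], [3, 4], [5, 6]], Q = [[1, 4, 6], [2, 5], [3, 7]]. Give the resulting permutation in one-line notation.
Reverse the RSK construction: for i from n down to 1, find the cell of Q containing i, remove the entry at that cell from P, and reverse-bump it up through P; the value ejected from row 1 is w(i).

Step i=7: Q has 7 at row 3, column 2; remove 6 from row 3 of P and reverse-bump: 6 enters row 2 and ejects 4; 4 enters row 1 and ejects 2. So w(7) = 2. P is now [[1, 4, 7], [3, 6], [5]].
Step i=6: Q has 6 at row 1, column 3; remove that cell from P, ejecting 7. So w(6) = 7. P is now [[1, 4], [3, 6], [5]].
Step i=5: Q has 5 at row 2, column 2; remove 6 from row 2 of P and reverse-bump: 6 enters row 1 and ejects 4. So w(5) = 4. P is now [[1, 6], [3], [5]].
Step i=4: Q has 4 at row 1, column 2; remove that cell from P, ejecting 6. So w(4) = 6. P is now [[1], [3], [5]].
Step i=3: Q has 3 at row 3, column 1; remove 5 from row 3 of P and reverse-bump: 5 enters row 2 and ejects 3; 3 enters row 1 and ejects 1. So w(3) = 1. P is now [[3], [5]].
Step i=2: Q has 2 at row 2, column 1; remove 5 from row 2 of P and reverse-bump: 5 enters row 1 and ejects 3. So w(2) = 3. P is now [[5]].
Step i=1: Q has 1 at row 1, column 1; remove that cell from P, ejecting 5. So w(1) = 5. P is now [].

So w = 5 3 1 6 4 7 2.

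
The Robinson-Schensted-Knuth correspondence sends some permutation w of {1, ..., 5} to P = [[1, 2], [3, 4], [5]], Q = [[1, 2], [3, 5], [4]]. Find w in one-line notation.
Reverse the RSK construction: for i from n down to 1, find the cell of Q containing i, remove the entry at that cell from P, and reverse-bump it up through P; the value ejected from row 1 is w(i).

Step i=5: Q has 5 at row 2, column 2; remove 4 from row 2 of P and reverse-bump: 4 enters row 1 and ejects 2. So w(5) = 2. P is now [[1, 4], [3], [5]].
Step i=4: Q has 4 at row 3, column 1; remove 5 from row 3 of P and reverse-bump: 5 enters row 2 and ejects 3; 3 enters row 1 and ejects 1. So w(4) = 1. P is now [[3, 4], [5]].
Step i=3: Q has 3 at row 2, column 1; remove 5 from row 2 of P and reverse-bump: 5 enters row 1 and ejects 4. So w(3) = 4. P is now [[3, 5]].
Step i=2: Q has 2 at row 1, column 2; remove that cell from P, ejecting 5. So w(2) = 5. P is now [[3]].
Step i=1: Q has 1 at row 1, column 1; remove that cell from P, ejecting 3. So w(1) = 3. P is now [].

So w = 3 5 4 1 2.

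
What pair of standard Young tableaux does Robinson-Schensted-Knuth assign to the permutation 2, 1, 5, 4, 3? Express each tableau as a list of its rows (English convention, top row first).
P = [[1, 3], [2, 4], [5]], Q = [[1, 3], [2, 4], [5]]

Insert each entry of the permutation into P by Schensted row insertion, recording in Q the position of each new cell.

Insert 2: appended to row 1. P = [[2]].
Insert 1: 1 bumps 2 from row 1; 2 starts row 2. P = [[1], [2]].
Insert 5: appended to row 1. P = [[1, 5], [2]].
Insert 4: 4 bumps 5 from row 1; 5 appends to row 2. P = [[1, 4], [2, 5]].
Insert 3: 3 bumps 4 from row 1; 4 bumps 5 from row 2; 5 starts row 3. P = [[1, 3], [2, 4], [5]].

So P = [[1, 3], [2, 4], [5]], Q = [[1, 3], [2, 4], [5]].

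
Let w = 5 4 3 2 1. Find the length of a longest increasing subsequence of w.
1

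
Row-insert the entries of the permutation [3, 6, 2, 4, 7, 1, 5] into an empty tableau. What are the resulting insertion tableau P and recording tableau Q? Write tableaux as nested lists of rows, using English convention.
Insert each entry of the permutation into P by Schensted row insertion, recording in Q the position of each new cell.

After inserting 3: P = [[3]].
After inserting 6: P = [[3, 6]].
After inserting 2: P = [[2, 6], [3]].
After inserting 4: P = [[2, 4], [3, 6]].
After inserting 7: P = [[2, 4, 7], [3, 6]].
After inserting 1: P = [[1, 4, 7], [2, 6], [3]].
After inserting 5: P = [[1, 4, 5], [2, 6, 7], [3]].

So P = [[1, 4, 5], [2, 6, 7], [3]], Q = [[1, 2, 5], [3, 4, 7], [6]].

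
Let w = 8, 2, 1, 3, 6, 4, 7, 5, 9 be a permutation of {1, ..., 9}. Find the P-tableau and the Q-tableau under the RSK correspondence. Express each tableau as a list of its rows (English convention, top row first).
P = [[1, 3, 4, 5, 9], [2, 6, 7], [8]], Q = [[1, 4, 5, 7, 9], [2, 6, 8], [3]]

Insert each entry of the permutation into P by Schensted row insertion, recording in Q the position of each new cell.

Insert 8: appended to row 1. P = [[8]], Q = [[1]].
Insert 2: 2 bumps 8 from row 1; 8 starts row 2. P = [[2], [8]], Q = [[1], [2]].
Insert 1: 1 bumps 2 from row 1; 2 bumps 8 from row 2; 8 starts row 3. P = [[1], [2], [8]], Q = [[1], [2], [3]].
Insert 3: appended to row 1. P = [[1, 3], [2], [8]], Q = [[1, 4], [2], [3]].
Insert 6: appended to row 1. P = [[1, 3, 6], [2], [8]], Q = [[1, 4, 5], [2], [3]].
Insert 4: 4 bumps 6 from row 1; 6 appends to row 2. P = [[1, 3, 4], [2, 6], [8]], Q = [[1, 4, 5], [2, 6], [3]].
Insert 7: appended to row 1. P = [[1, 3, 4, 7], [2, 6], [8]], Q = [[1, 4, 5, 7], [2, 6], [3]].
Insert 5: 5 bumps 7 from row 1; 7 appends to row 2. P = [[1, 3, 4, 5], [2, 6, 7], [8]], Q = [[1, 4, 5, 7], [2, 6, 8], [3]].
Insert 9: appended to row 1. P = [[1, 3, 4, 5, 9], [2, 6, 7], [8]], Q = [[1, 4, 5, 7, 9], [2, 6, 8], [3]].

So P = [[1, 3, 4, 5, 9], [2, 6, 7], [8]], Q = [[1, 4, 5, 7, 9], [2, 6, 8], [3]].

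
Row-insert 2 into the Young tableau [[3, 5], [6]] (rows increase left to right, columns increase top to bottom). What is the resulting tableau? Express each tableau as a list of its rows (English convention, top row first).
In row 1, 2 replaces 3 (the leftmost entry greater than 2); 3 is bumped to row 2. In row 2, 3 replaces 6 (the leftmost entry greater than 3); 6 is bumped to row 3. 6 starts a new row 3. The new tableau is [[2, 5], [3], [6]].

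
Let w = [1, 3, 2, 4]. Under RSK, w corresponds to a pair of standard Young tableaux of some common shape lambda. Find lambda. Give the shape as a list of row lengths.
RSK row insertion gives P = [[1, 2, 4], [3]], which has shape [3, 1].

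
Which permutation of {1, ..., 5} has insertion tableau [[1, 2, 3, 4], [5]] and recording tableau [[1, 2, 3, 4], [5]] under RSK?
Reverse the RSK construction: for i from n down to 1, find the cell of Q containing i, remove the entry at that cell from P, and reverse-bump it up through P; the value ejected from row 1 is w(i).

Step i=5: Q has 5 at row 2, column 1; remove 5 from row 2 of P and reverse-bump: 5 enters row 1 and ejects 4. So w(5) = 4. P is now [[1, 2, 3, 5]].
Step i=4: Q has 4 at row 1, column 4; remove that cell from P, ejecting 5. So w(4) = 5. P is now [[1, 2, 3]].
Step i=3: Q has 3 at row 1, column 3; remove that cell from P, ejecting 3. So w(3) = 3. P is now [[1, 2]].
Step i=2: Q has 2 at row 1, column 2; remove that cell from P, ejecting 2. So w(2) = 2. P is now [[1]].
Step i=1: Q has 1 at row 1, column 1; remove that cell from P, ejecting 1. So w(1) = 1. P is now [].

So w = 1 2 3 5 4.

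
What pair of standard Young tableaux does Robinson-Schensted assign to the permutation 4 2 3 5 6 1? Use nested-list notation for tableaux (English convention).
P = [[1, 3, 5, 6], [2], [4]], Q = [[1, 3, 4, 5], [2], [6]]

Insert each entry of the permutation into P by Schensted row insertion, recording in Q the position of each new cell.

Insert 4: appended to row 1. P = [[4]].
Insert 2: 2 bumps 4 from row 1; 4 starts row 2. P = [[2], [4]].
Insert 3: appended to row 1. P = [[2, 3], [4]].
Insert 5: appended to row 1. P = [[2, 3, 5], [4]].
Insert 6: appended to row 1. P = [[2, 3, 5, 6], [4]].
Insert 1: 1 bumps 2 from row 1; 2 bumps 4 from row 2; 4 starts row 3. P = [[1, 3, 5, 6], [2], [4]].

So P = [[1, 3, 5, 6], [2], [4]], Q = [[1, 3, 4, 5], [2], [6]].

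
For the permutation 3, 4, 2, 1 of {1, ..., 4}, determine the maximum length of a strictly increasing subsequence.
2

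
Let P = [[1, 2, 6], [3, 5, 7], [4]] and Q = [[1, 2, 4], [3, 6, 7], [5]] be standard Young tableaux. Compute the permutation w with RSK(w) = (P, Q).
4 5 3 7 1 2 6

Reverse the RSK construction: for i from n down to 1, find the cell of Q containing i, remove the entry at that cell from P, and reverse-bump it up through P; the value ejected from row 1 is w(i).

Step i=7: Q has 7 at row 2, column 3; remove 7 from row 2 of P and reverse-bump: 7 enters row 1 and ejects 6. So w(7) = 6. P is now [[1, 2, 7], [3, 5], [4]].
Step i=6: Q has 6 at row 2, column 2; remove 5 from row 2 of P and reverse-bump: 5 enters row 1 and ejects 2. So w(6) = 2. P is now [[1, 5, 7], [3], [4]].
Step i=5: Q has 5 at row 3, column 1; remove 4 from row 3 of P and reverse-bump: 4 enters row 2 and ejects 3; 3 enters row 1 and ejects 1. So w(5) = 1. P is now [[3, 5, 7], [4]].
Step i=4: Q has 4 at row 1, column 3; remove that cell from P, ejecting 7. So w(4) = 7. P is now [[3, 5], [4]].
Step i=3: Q has 3 at row 2, column 1; remove 4 from row 2 of P and reverse-bump: 4 enters row 1 and ejects 3. So w(3) = 3. P is now [[4, 5]].
Step i=2: Q has 2 at row 1, column 2; remove that cell from P, ejecting 5. So w(2) = 5. P is now [[4]].
Step i=1: Q has 1 at row 1, column 1; remove that cell from P, ejecting 4. So w(1) = 4. P is now [].

So w = 4 5 3 7 1 2 6.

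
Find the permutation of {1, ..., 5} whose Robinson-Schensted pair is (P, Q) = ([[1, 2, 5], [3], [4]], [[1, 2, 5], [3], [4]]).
1 4 3 2 5

Reverse the RSK construction: for i from n down to 1, find the cell of Q containing i, remove the entry at that cell from P, and reverse-bump it up through P; the value ejected from row 1 is w(i).

Step i=5: Q has 5 at row 1, column 3; remove that cell from P, ejecting 5. So w(5) = 5. P is now [[1, 2], [3], [4]].
Step i=4: Q has 4 at row 3, column 1; remove 4 from row 3 of P and reverse-bump: 4 enters row 2 and ejects 3; 3 enters row 1 and ejects 2. So w(4) = 2. P is now [[1, 3], [4]].
Step i=3: Q has 3 at row 2, column 1; remove 4 from row 2 of P and reverse-bump: 4 enters row 1 and ejects 3. So w(3) = 3. P is now [[1, 4]].
Step i=2: Q has 2 at row 1, column 2; remove that cell from P, ejecting 4. So w(2) = 4. P is now [[1]].
Step i=1: Q has 1 at row 1, column 1; remove that cell from P, ejecting 1. So w(1) = 1. P is now [].

So w = 1 4 3 2 5.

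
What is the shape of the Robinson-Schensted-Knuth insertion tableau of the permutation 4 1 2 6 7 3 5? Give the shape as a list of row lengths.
[4, 3]

Row-insert each entry into an empty tableau.

After inserting 4: P = [[4]].
After inserting 1: P = [[1], [4]].
After inserting 2: P = [[1, 2], [4]].
After inserting 6: P = [[1, 2, 6], [4]].
After inserting 7: P = [[1, 2, 6, 7], [4]].
After inserting 3: P = [[1, 2, 3, 7], [4, 6]].
After inserting 5: P = [[1, 2, 3, 5], [4, 6, 7]].

The final insertion tableau P = [[1, 2, 3, 5], [4, 6, 7]] has shape [4, 3].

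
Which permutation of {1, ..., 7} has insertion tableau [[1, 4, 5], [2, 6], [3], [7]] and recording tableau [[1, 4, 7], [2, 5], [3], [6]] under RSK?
Reverse the RSK construction: for i from n down to 1, find the cell of Q containing i, remove the entry at that cell from P, and reverse-bump it up through P; the value ejected from row 1 is w(i).

Step i=7: Q has 7 at row 1, column 3; remove that cell from P, ejecting 5. So w(7) = 5. P is now [[1, 4], [2, 6], [3], [7]].
Step i=6: Q has 6 at row 4, column 1; remove 7 from row 4 of P and reverse-bump: 7 enters row 3 and ejects 3; 3 enters row 2 and ejects 2; 2 enters row 1 and ejects 1. So w(6) = 1. P is now [[2, 4], [3, 6], [7]].
Step i=5: Q has 5 at row 2, column 2; remove 6 from row 2 of P and reverse-bump: 6 enters row 1 and ejects 4. So w(5) = 4. P is now [[2, 6], [3], [7]].
Step i=4: Q has 4 at row 1, column 2; remove that cell from P, ejecting 6. So w(4) = 6. P is now [[2], [3], [7]].
Step i=3: Q has 3 at row 3, column 1; remove 7 from row 3 of P and reverse-bump: 7 enters row 2 and ejects 3; 3 enters row 1 and ejects 2. So w(3) = 2. P is now [[3], [7]].
Step i=2: Q has 2 at row 2, column 1; remove 7 from row 2 of P and reverse-bump: 7 enters row 1 and ejects 3. So w(2) = 3. P is now [[7]].
Step i=1: Q has 1 at row 1, column 1; remove that cell from P, ejecting 7. So w(1) = 7. P is now [].

So w = 7 3 2 6 4 1 5.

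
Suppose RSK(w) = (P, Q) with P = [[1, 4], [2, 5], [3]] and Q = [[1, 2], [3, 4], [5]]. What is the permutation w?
Reverse the RSK construction: for i from n down to 1, find the cell of Q containing i, remove the entry at that cell from P, and reverse-bump it up through P; the value ejected from row 1 is w(i).

Step i=5: Q has 5 at row 3, column 1; remove 3 from row 3 of P and reverse-bump: 3 enters row 2 and ejects 2; 2 enters row 1 and ejects 1. So w(5) = 1. P is now [[2, 4], [3, 5]].
Step i=4: Q has 4 at row 2, column 2; remove 5 from row 2 of P and reverse-bump: 5 enters row 1 and ejects 4. So w(4) = 4. P is now [[2, 5], [3]].
Step i=3: Q has 3 at row 2, column 1; remove 3 from row 2 of P and reverse-bump: 3 enters row 1 and ejects 2. So w(3) = 2. P is now [[3, 5]].
Step i=2: Q has 2 at row 1, column 2; remove that cell from P, ejecting 5. So w(2) = 5. P is now [[3]].
Step i=1: Q has 1 at row 1, column 1; remove that cell from P, ejecting 3. So w(1) = 3. P is now [].

So w = 3 5 2 4 1.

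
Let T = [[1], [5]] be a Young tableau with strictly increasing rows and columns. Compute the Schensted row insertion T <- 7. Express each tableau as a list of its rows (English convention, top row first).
[[1, 7], [5]]

7 is larger than every entry of row 1, so it is appended to row 1. The new tableau is [[1, 7], [5]].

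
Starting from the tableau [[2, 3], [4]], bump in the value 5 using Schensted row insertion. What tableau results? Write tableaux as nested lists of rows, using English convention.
[[2, 3, 5], [4]]

5 is larger than every entry of row 1, so it is appended to row 1. The new tableau is [[2, 3, 5], [4]].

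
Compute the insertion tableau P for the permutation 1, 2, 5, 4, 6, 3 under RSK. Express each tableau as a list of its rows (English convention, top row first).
Insert 1: appended to row 1. P = [[1]].
Insert 2: appended to row 1. P = [[1, 2]].
Insert 5: appended to row 1. P = [[1, 2, 5]].
Insert 4: 4 bumps 5 from row 1; 5 starts row 2. P = [[1, 2, 4], [5]].
Insert 6: appended to row 1. P = [[1, 2, 4, 6], [5]].
Insert 3: 3 bumps 4 from row 1; 4 bumps 5 from row 2; 5 starts row 3. P = [[1, 2, 3, 6], [4], [5]].

So P = [[1, 2, 3, 6], [4], [5]].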